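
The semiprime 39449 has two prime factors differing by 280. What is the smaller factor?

Since p = q + 280, we have 39449 = q(q + 280), so q² + 280q − 39449 = 0.
Discriminant: 280² + 4·39449 = 78400 + 157796 = 236196; √236196 = 486.
q = (−280 + 486)/2 = 103, and p = q + 280 = 383.
Check: 103 · 383 = 39449.

103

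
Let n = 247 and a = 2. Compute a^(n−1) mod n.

220

2^1 ≡ 2 (mod 247)
2^2 ≡ 2^2 = 4 ≡ 4 (mod 247)
2^4 ≡ 4^2 = 16 ≡ 16 (mod 247)
2^8 ≡ 16^2 = 256 ≡ 9 (mod 247)
2^16 ≡ 9^2 = 81 ≡ 81 (mod 247)
2^32 ≡ 81^2 = 6561 ≡ 139 (mod 247)
2^64 ≡ 139^2 = 19321 ≡ 55 (mod 247)
2^128 ≡ 55^2 = 3025 ≡ 61 (mod 247)
246 = 128 + 64 + 32 + 16 + 4 + 2 in binary powers of 2.
So 2^246 ≡ 61 · 55 · 139 · 81 · 16 · 4 ≡ 220 (mod 247).
Since 220 ≠ 1, base 2 is a Fermat witness: 247 is composite.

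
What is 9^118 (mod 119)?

72

9^1 ≡ 9 (mod 119)
9^2 ≡ 9^2 = 81 ≡ 81 (mod 119)
9^4 ≡ 81^2 = 6561 ≡ 16 (mod 119)
9^8 ≡ 16^2 = 256 ≡ 18 (mod 119)
9^16 ≡ 18^2 = 324 ≡ 86 (mod 119)
9^32 ≡ 86^2 = 7396 ≡ 18 (mod 119)
9^64 ≡ 18^2 = 324 ≡ 86 (mod 119)
118 = 64 + 32 + 16 + 4 + 2 in binary powers of 2.
So 9^118 ≡ 86 · 18 · 86 · 16 · 81 ≡ 72 (mod 119).
Since 72 ≠ 1, base 9 is a Fermat witness: 119 is composite.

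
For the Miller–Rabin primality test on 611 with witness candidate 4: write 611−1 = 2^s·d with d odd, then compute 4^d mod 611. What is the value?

101

611 − 1 = 610 = 2^1 · 305, so d = 305.
4^1 ≡ 4 (mod 611)
4^2 ≡ 4^2 = 16 ≡ 16 (mod 611)
4^4 ≡ 16^2 = 256 ≡ 256 (mod 611)
4^8 ≡ 256^2 = 65536 ≡ 159 (mod 611)
4^16 ≡ 159^2 = 25281 ≡ 230 (mod 611)
4^32 ≡ 230^2 = 52900 ≡ 354 (mod 611)
4^64 ≡ 354^2 = 125316 ≡ 61 (mod 611)
4^128 ≡ 61^2 = 3721 ≡ 55 (mod 611)
4^256 ≡ 55^2 = 3025 ≡ 581 (mod 611)
305 = 256 + 32 + 16 + 1 in binary powers of 2.
So 4^305 ≡ 581 · 354 · 230 · 4 ≡ 101 (mod 611).
Squaring chain: 101; never reaches −1, so base 4 is a Miller–Rabin witness that 611 is composite.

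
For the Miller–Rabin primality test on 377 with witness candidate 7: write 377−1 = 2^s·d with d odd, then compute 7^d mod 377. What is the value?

132

377 − 1 = 376 = 2^3 · 47, so d = 47.
7^1 ≡ 7 (mod 377)
7^2 ≡ 7^2 = 49 ≡ 49 (mod 377)
7^4 ≡ 49^2 = 2401 ≡ 139 (mod 377)
7^8 ≡ 139^2 = 19321 ≡ 94 (mod 377)
7^16 ≡ 94^2 = 8836 ≡ 165 (mod 377)
7^32 ≡ 165^2 = 27225 ≡ 81 (mod 377)
47 = 32 + 8 + 4 + 2 + 1 in binary powers of 2.
So 7^47 ≡ 81 · 94 · 139 · 49 · 7 ≡ 132 (mod 377).
Squaring chain: 132 → 82 → 315; never reaches −1, so base 7 is a Miller–Rabin witness that 377 is composite.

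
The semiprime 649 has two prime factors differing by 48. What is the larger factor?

Since p = q + 48, we have 649 = q(q + 48), so q² + 48q − 649 = 0.
Discriminant: 48² + 4·649 = 2304 + 2596 = 4900; √4900 = 70.
q = (−48 + 70)/2 = 11, and p = q + 48 = 59.
Check: 11 · 59 = 649.

59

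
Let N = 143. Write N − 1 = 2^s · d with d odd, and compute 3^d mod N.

143 − 1 = 142 = 2^1 · 71, so d = 71.
3^1 ≡ 3 (mod 143)
3^2 ≡ 3^2 = 9 ≡ 9 (mod 143)
3^4 ≡ 9^2 = 81 ≡ 81 (mod 143)
3^8 ≡ 81^2 = 6561 ≡ 126 (mod 143)
3^16 ≡ 126^2 = 15876 ≡ 3 (mod 143)
3^32 ≡ 3^2 = 9 ≡ 9 (mod 143)
3^64 ≡ 9^2 = 81 ≡ 81 (mod 143)
71 = 64 + 4 + 2 + 1 in binary powers of 2.
So 3^71 ≡ 81 · 81 · 9 · 3 ≡ 113 (mod 143).
Squaring chain: 113; never reaches −1, so base 3 is a Miller–Rabin witness that 143 is composite.

113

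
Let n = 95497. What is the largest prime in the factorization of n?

95497 = 29 · 3293
3293 = 37 · 89
89 is prime.
So 95497 = 29 · 37 · 89; the largest prime factor is 89.

89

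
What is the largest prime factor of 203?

203 = 7 · 29
29 is prime.
So 203 = 7 · 29; the largest prime factor is 29.

29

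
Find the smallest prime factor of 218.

2

218 is even: 2 divides it.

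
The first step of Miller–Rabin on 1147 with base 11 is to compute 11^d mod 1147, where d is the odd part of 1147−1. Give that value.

184

1147 − 1 = 1146 = 2^1 · 573, so d = 573.
11^1 ≡ 11 (mod 1147)
11^2 ≡ 11^2 = 121 ≡ 121 (mod 1147)
11^4 ≡ 121^2 = 14641 ≡ 877 (mod 1147)
11^8 ≡ 877^2 = 769129 ≡ 639 (mod 1147)
11^16 ≡ 639^2 = 408321 ≡ 1136 (mod 1147)
11^32 ≡ 1136^2 = 1290496 ≡ 121 (mod 1147)
11^64 ≡ 121^2 = 14641 ≡ 877 (mod 1147)
11^128 ≡ 877^2 = 769129 ≡ 639 (mod 1147)
11^256 ≡ 639^2 = 408321 ≡ 1136 (mod 1147)
11^512 ≡ 1136^2 = 1290496 ≡ 121 (mod 1147)
573 = 512 + 32 + 16 + 8 + 4 + 1 in binary powers of 2.
So 11^573 ≡ 121 · 121 · 1136 · 639 · 877 · 11 ≡ 184 (mod 1147).
Squaring chain: 184; never reaches −1, so base 11 is a Miller–Rabin witness that 1147 is composite.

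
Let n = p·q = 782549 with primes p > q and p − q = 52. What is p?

Since p = q + 52, we have 782549 = q(q + 52), so q² + 52q − 782549 = 0.
Discriminant: 52² + 4·782549 = 2704 + 3130196 = 3132900; √3132900 = 1770.
q = (−52 + 1770)/2 = 859, and p = q + 52 = 911.
Check: 859 · 911 = 782549.

911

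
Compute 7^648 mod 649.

64

7^1 ≡ 7 (mod 649)
7^2 ≡ 7^2 = 49 ≡ 49 (mod 649)
7^4 ≡ 49^2 = 2401 ≡ 454 (mod 649)
7^8 ≡ 454^2 = 206116 ≡ 383 (mod 649)
7^16 ≡ 383^2 = 146689 ≡ 15 (mod 649)
7^32 ≡ 15^2 = 225 ≡ 225 (mod 649)
7^64 ≡ 225^2 = 50625 ≡ 3 (mod 649)
7^128 ≡ 3^2 = 9 ≡ 9 (mod 649)
7^256 ≡ 9^2 = 81 ≡ 81 (mod 649)
7^512 ≡ 81^2 = 6561 ≡ 71 (mod 649)
648 = 512 + 128 + 8 in binary powers of 2.
So 7^648 ≡ 71 · 9 · 383 ≡ 64 (mod 649).
Since 64 ≠ 1, base 7 is a Fermat witness: 649 is composite.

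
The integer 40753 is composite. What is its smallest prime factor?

83

40753 is odd.
Digit sum 19, not divisible by 3.
Ends in 3: not divisible by 5.
7: 40753 = 7·5821 + 6
11: 40753 = 11·3704 + 9
13: 40753 = 13·3134 + 11
17: 40753 = 17·2397 + 4
19: 40753 = 19·2144 + 17
23: 40753 = 23·1771 + 20
29: 40753 = 29·1405 + 8
31: 40753 = 31·1314 + 19
37: 40753 = 37·1101 + 16
41: 40753 = 41·993 + 40
43: 40753 = 43·947 + 32
47: 40753 = 47·867 + 4
53: 40753 = 53·768 + 49
59: 40753 = 59·690 + 43
61: 40753 = 61·668 + 5
67: 40753 = 67·608 + 17
71: 40753 = 71·573 + 70
73: 40753 = 73·558 + 19
79: 40753 = 79·515 + 68
83: 40753 = 83·491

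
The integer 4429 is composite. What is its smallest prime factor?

4429 is odd.
Digit sum 19, not divisible by 3.
Ends in 9: not divisible by 5.
7: 4429 = 7·632 + 5
11: 4429 = 11·402 + 7
13: 4429 = 13·340 + 9
17: 4429 = 17·260 + 9
19: 4429 = 19·233 + 2
23: 4429 = 23·192 + 13
29: 4429 = 29·152 + 21
31: 4429 = 31·142 + 27
37: 4429 = 37·119 + 26
41: 4429 = 41·108 + 1
43: 4429 = 43·103

43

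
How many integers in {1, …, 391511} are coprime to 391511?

Factor: 391511 = 53 · 83 · 89.
φ(391511) = (53−1) · (83−1) · (89−1) = 52 · 82 · 88 = 375232.

375232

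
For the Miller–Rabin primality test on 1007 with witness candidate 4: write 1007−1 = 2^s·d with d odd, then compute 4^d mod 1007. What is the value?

271

1007 − 1 = 1006 = 2^1 · 503, so d = 503.
4^1 ≡ 4 (mod 1007)
4^2 ≡ 4^2 = 16 ≡ 16 (mod 1007)
4^4 ≡ 16^2 = 256 ≡ 256 (mod 1007)
4^8 ≡ 256^2 = 65536 ≡ 81 (mod 1007)
4^16 ≡ 81^2 = 6561 ≡ 519 (mod 1007)
4^32 ≡ 519^2 = 269361 ≡ 492 (mod 1007)
4^64 ≡ 492^2 = 242064 ≡ 384 (mod 1007)
4^128 ≡ 384^2 = 147456 ≡ 434 (mod 1007)
4^256 ≡ 434^2 = 188356 ≡ 47 (mod 1007)
503 = 256 + 128 + 64 + 32 + 16 + 4 + 2 + 1 in binary powers of 2.
So 4^503 ≡ 47 · 434 · 384 · 492 · 519 · 256 · 16 · 4 ≡ 271 (mod 1007).
Squaring chain: 271; never reaches −1, so base 4 is a Miller–Rabin witness that 1007 is composite.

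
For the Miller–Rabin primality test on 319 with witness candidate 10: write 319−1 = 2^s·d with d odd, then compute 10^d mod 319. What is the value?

21

319 − 1 = 318 = 2^1 · 159, so d = 159.
10^1 ≡ 10 (mod 319)
10^2 ≡ 10^2 = 100 ≡ 100 (mod 319)
10^4 ≡ 100^2 = 10000 ≡ 111 (mod 319)
10^8 ≡ 111^2 = 12321 ≡ 199 (mod 319)
10^16 ≡ 199^2 = 39601 ≡ 45 (mod 319)
10^32 ≡ 45^2 = 2025 ≡ 111 (mod 319)
10^64 ≡ 111^2 = 12321 ≡ 199 (mod 319)
10^128 ≡ 199^2 = 39601 ≡ 45 (mod 319)
159 = 128 + 16 + 8 + 4 + 2 + 1 in binary powers of 2.
So 10^159 ≡ 45 · 45 · 199 · 111 · 100 · 10 ≡ 21 (mod 319).
Squaring chain: 21; never reaches −1, so base 10 is a Miller–Rabin witness that 319 is composite.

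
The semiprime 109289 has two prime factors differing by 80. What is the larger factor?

Since p = q + 80, we have 109289 = q(q + 80), so q² + 80q − 109289 = 0.
Discriminant: 80² + 4·109289 = 6400 + 437156 = 443556; √443556 = 666.
q = (−80 + 666)/2 = 293, and p = q + 80 = 373.
Check: 293 · 373 = 109289.

373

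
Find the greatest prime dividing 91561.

91561 = 19 · 4819
4819 = 61 · 79
79 is prime.
So 91561 = 19 · 61 · 79; the largest prime factor is 79.

79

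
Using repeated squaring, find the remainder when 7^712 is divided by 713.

7^1 ≡ 7 (mod 713)
7^2 ≡ 7^2 = 49 ≡ 49 (mod 713)
7^4 ≡ 49^2 = 2401 ≡ 262 (mod 713)
7^8 ≡ 262^2 = 68644 ≡ 196 (mod 713)
7^16 ≡ 196^2 = 38416 ≡ 627 (mod 713)
7^32 ≡ 627^2 = 393129 ≡ 266 (mod 713)
7^64 ≡ 266^2 = 70756 ≡ 169 (mod 713)
7^128 ≡ 169^2 = 28561 ≡ 41 (mod 713)
7^256 ≡ 41^2 = 1681 ≡ 255 (mod 713)
7^512 ≡ 255^2 = 65025 ≡ 142 (mod 713)
712 = 512 + 128 + 64 + 8 in binary powers of 2.
So 7^712 ≡ 142 · 41 · 169 · 196 ≡ 679 (mod 713).
Since 679 ≠ 1, base 7 is a Fermat witness: 713 is composite.

679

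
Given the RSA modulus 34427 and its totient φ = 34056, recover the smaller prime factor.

173

φ(n) = (p−1)(q−1) = n − (p+q) + 1, so p + q = 34427 − 34056 + 1 = 372.
p and q are the roots of t² − 372t + 34427 = 0.
Discriminant: 372² − 4·34427 = 138384 − 137708 = 676; √676 = 26.
q = (372 − 26)/2 = 173, p = (372 + 26)/2 = 199.
Check: 173 · 199 = 34427.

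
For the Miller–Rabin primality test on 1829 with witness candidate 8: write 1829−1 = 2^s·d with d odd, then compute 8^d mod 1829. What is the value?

157

1829 − 1 = 1828 = 2^2 · 457, so d = 457.
8^1 ≡ 8 (mod 1829)
8^2 ≡ 8^2 = 64 ≡ 64 (mod 1829)
8^4 ≡ 64^2 = 4096 ≡ 438 (mod 1829)
8^8 ≡ 438^2 = 191844 ≡ 1628 (mod 1829)
8^16 ≡ 1628^2 = 2650384 ≡ 163 (mod 1829)
8^32 ≡ 163^2 = 26569 ≡ 963 (mod 1829)
8^64 ≡ 963^2 = 927369 ≡ 66 (mod 1829)
8^128 ≡ 66^2 = 4356 ≡ 698 (mod 1829)
8^256 ≡ 698^2 = 487204 ≡ 690 (mod 1829)
457 = 256 + 128 + 64 + 8 + 1 in binary powers of 2.
So 8^457 ≡ 690 · 698 · 66 · 1628 · 8 ≡ 157 (mod 1829).
Squaring chain: 157 → 872; never reaches −1, so base 8 is a Miller–Rabin witness that 1829 is composite.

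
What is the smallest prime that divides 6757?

29

6757 is odd.
Digit sum 25, not divisible by 3.
Ends in 7: not divisible by 5.
7: 6757 = 7·965 + 2
11: 6757 = 11·614 + 3
13: 6757 = 13·519 + 10
17: 6757 = 17·397 + 8
19: 6757 = 19·355 + 12
23: 6757 = 23·293 + 18
29: 6757 = 29·233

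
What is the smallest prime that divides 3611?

23

3611 is odd.
Digit sum 11, not divisible by 3.
Ends in 1: not divisible by 5.
7: 3611 = 7·515 + 6
11: 3611 = 11·328 + 3
13: 3611 = 13·277 + 10
17: 3611 = 17·212 + 7
19: 3611 = 19·190 + 1
23: 3611 = 23·157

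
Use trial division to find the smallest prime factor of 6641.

29

6641 is odd.
Digit sum 17, not divisible by 3.
Ends in 1: not divisible by 5.
7: 6641 = 7·948 + 5
11: 6641 = 11·603 + 8
13: 6641 = 13·510 + 11
17: 6641 = 17·390 + 11
19: 6641 = 19·349 + 10
23: 6641 = 23·288 + 17
29: 6641 = 29·229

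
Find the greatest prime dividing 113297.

113297 = 19 · 5963
5963 = 67 · 89
89 is prime.
So 113297 = 19 · 67 · 89; the largest prime factor is 89.

89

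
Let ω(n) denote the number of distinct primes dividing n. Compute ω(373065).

373065 = 3 · 124355
124355 = 5 · 24871
24871 = 7 · 3553
3553 = 11 · 323
323 = 17 · 19
373065 = 3 · 5 · 7 · 11 · 17 · 19, which has 6 distinct prime factors.

6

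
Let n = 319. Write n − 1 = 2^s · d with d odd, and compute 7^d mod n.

74

319 − 1 = 318 = 2^1 · 159, so d = 159.
7^1 ≡ 7 (mod 319)
7^2 ≡ 7^2 = 49 ≡ 49 (mod 319)
7^4 ≡ 49^2 = 2401 ≡ 168 (mod 319)
7^8 ≡ 168^2 = 28224 ≡ 152 (mod 319)
7^16 ≡ 152^2 = 23104 ≡ 136 (mod 319)
7^32 ≡ 136^2 = 18496 ≡ 313 (mod 319)
7^64 ≡ 313^2 = 97969 ≡ 36 (mod 319)
7^128 ≡ 36^2 = 1296 ≡ 20 (mod 319)
159 = 128 + 16 + 8 + 4 + 2 + 1 in binary powers of 2.
So 7^159 ≡ 20 · 136 · 152 · 168 · 49 · 7 ≡ 74 (mod 319).
Squaring chain: 74; never reaches −1, so base 7 is a Miller–Rabin witness that 319 is composite.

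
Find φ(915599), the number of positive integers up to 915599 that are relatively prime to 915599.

Factor: 915599 = 43 · 107 · 199.
φ(915599) = (43−1) · (107−1) · (199−1) = 42 · 106 · 198 = 881496.

881496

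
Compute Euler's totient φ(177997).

Factor: 177997 = 23 · 71 · 109.
φ(177997) = (23−1) · (71−1) · (109−1) = 22 · 70 · 108 = 166320.

166320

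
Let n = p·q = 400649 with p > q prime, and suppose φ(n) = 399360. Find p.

769

φ(n) = (p−1)(q−1) = n − (p+q) + 1, so p + q = 400649 − 399360 + 1 = 1290.
p and q are the roots of t² − 1290t + 400649 = 0.
Discriminant: 1290² − 4·400649 = 1664100 − 1602596 = 61504; √61504 = 248.
q = (1290 − 248)/2 = 521, p = (1290 + 248)/2 = 769.
Check: 521 · 769 = 400649.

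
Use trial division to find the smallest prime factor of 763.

763 is odd.
Digit sum 16, not divisible by 3.
Ends in 3: not divisible by 5.
7: 763 = 7·109

7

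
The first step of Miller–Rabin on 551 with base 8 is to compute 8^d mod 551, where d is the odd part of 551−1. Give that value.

551 − 1 = 550 = 2^1 · 275, so d = 275.
8^1 ≡ 8 (mod 551)
8^2 ≡ 8^2 = 64 ≡ 64 (mod 551)
8^4 ≡ 64^2 = 4096 ≡ 239 (mod 551)
8^8 ≡ 239^2 = 57121 ≡ 368 (mod 551)
8^16 ≡ 368^2 = 135424 ≡ 429 (mod 551)
8^32 ≡ 429^2 = 184041 ≡ 7 (mod 551)
8^64 ≡ 7^2 = 49 ≡ 49 (mod 551)
8^128 ≡ 49^2 = 2401 ≡ 197 (mod 551)
8^256 ≡ 197^2 = 38809 ≡ 239 (mod 551)
275 = 256 + 16 + 2 + 1 in binary powers of 2.
So 8^275 ≡ 239 · 429 · 64 · 8 ≡ 449 (mod 551).
Squaring chain: 449; never reaches −1, so base 8 is a Miller–Rabin witness that 551 is composite.

449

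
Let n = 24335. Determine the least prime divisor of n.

24335 is odd.
Digit sum 17, not divisible by 3.
Ends in 5: divisible by 5.

5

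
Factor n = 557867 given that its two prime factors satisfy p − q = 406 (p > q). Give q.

571

Since p = q + 406, we have 557867 = q(q + 406), so q² + 406q − 557867 = 0.
Discriminant: 406² + 4·557867 = 164836 + 2231468 = 2396304; √2396304 = 1548.
q = (−406 + 1548)/2 = 571, and p = q + 406 = 977.
Check: 571 · 977 = 557867.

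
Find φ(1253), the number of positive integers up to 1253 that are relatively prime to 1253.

1068

Factor: 1253 = 7 · 179.
φ(1253) = (7−1) · (179−1) = 6 · 178 = 1068.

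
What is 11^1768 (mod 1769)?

489

11^1 ≡ 11 (mod 1769)
11^2 ≡ 11^2 = 121 ≡ 121 (mod 1769)
11^4 ≡ 121^2 = 14641 ≡ 489 (mod 1769)
11^8 ≡ 489^2 = 239121 ≡ 306 (mod 1769)
11^16 ≡ 306^2 = 93636 ≡ 1648 (mod 1769)
11^32 ≡ 1648^2 = 2715904 ≡ 489 (mod 1769)
11^64 ≡ 489^2 = 239121 ≡ 306 (mod 1769)
11^128 ≡ 306^2 = 93636 ≡ 1648 (mod 1769)
11^256 ≡ 1648^2 = 2715904 ≡ 489 (mod 1769)
11^512 ≡ 489^2 = 239121 ≡ 306 (mod 1769)
11^1024 ≡ 306^2 = 93636 ≡ 1648 (mod 1769)
1768 = 1024 + 512 + 128 + 64 + 32 + 8 in binary powers of 2.
So 11^1768 ≡ 1648 · 306 · 1648 · 306 · 489 · 306 ≡ 489 (mod 1769).
Since 489 ≠ 1, base 11 is a Fermat witness: 1769 is composite.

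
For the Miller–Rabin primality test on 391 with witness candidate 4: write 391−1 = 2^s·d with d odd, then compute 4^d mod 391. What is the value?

285

391 − 1 = 390 = 2^1 · 195, so d = 195.
4^1 ≡ 4 (mod 391)
4^2 ≡ 4^2 = 16 ≡ 16 (mod 391)
4^4 ≡ 16^2 = 256 ≡ 256 (mod 391)
4^8 ≡ 256^2 = 65536 ≡ 239 (mod 391)
4^16 ≡ 239^2 = 57121 ≡ 35 (mod 391)
4^32 ≡ 35^2 = 1225 ≡ 52 (mod 391)
4^64 ≡ 52^2 = 2704 ≡ 358 (mod 391)
4^128 ≡ 358^2 = 128164 ≡ 307 (mod 391)
195 = 128 + 64 + 2 + 1 in binary powers of 2.
So 4^195 ≡ 307 · 358 · 16 · 4 ≡ 285 (mod 391).
Squaring chain: 285; never reaches −1, so base 4 is a Miller–Rabin witness that 391 is composite.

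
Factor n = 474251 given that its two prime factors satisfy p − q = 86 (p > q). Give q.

Since p = q + 86, we have 474251 = q(q + 86), so q² + 86q − 474251 = 0.
Discriminant: 86² + 4·474251 = 7396 + 1897004 = 1904400; √1904400 = 1380.
q = (−86 + 1380)/2 = 647, and p = q + 86 = 733.
Check: 647 · 733 = 474251.

647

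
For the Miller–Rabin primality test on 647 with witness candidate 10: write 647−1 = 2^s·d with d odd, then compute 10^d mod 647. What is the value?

646

647 − 1 = 646 = 2^1 · 323, so d = 323.
10^1 ≡ 10 (mod 647)
10^2 ≡ 10^2 = 100 ≡ 100 (mod 647)
10^4 ≡ 100^2 = 10000 ≡ 295 (mod 647)
10^8 ≡ 295^2 = 87025 ≡ 327 (mod 647)
10^16 ≡ 327^2 = 106929 ≡ 174 (mod 647)
10^32 ≡ 174^2 = 30276 ≡ 514 (mod 647)
10^64 ≡ 514^2 = 264196 ≡ 220 (mod 647)
10^128 ≡ 220^2 = 48400 ≡ 522 (mod 647)
10^256 ≡ 522^2 = 272484 ≡ 97 (mod 647)
323 = 256 + 64 + 2 + 1 in binary powers of 2.
So 10^323 ≡ 97 · 220 · 100 · 10 ≡ 646 (mod 647).
Since 10^d ≡ 646 (mod 647), base 10 does not prove 647 composite.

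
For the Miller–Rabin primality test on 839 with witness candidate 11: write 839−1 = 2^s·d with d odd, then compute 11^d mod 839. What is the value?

839 − 1 = 838 = 2^1 · 419, so d = 419.
11^1 ≡ 11 (mod 839)
11^2 ≡ 11^2 = 121 ≡ 121 (mod 839)
11^4 ≡ 121^2 = 14641 ≡ 378 (mod 839)
11^8 ≡ 378^2 = 142884 ≡ 254 (mod 839)
11^16 ≡ 254^2 = 64516 ≡ 752 (mod 839)
11^32 ≡ 752^2 = 565504 ≡ 18 (mod 839)
11^64 ≡ 18^2 = 324 ≡ 324 (mod 839)
11^128 ≡ 324^2 = 104976 ≡ 101 (mod 839)
11^256 ≡ 101^2 = 10201 ≡ 133 (mod 839)
419 = 256 + 128 + 32 + 2 + 1 in binary powers of 2.
So 11^419 ≡ 133 · 101 · 18 · 121 · 11 ≡ 838 (mod 839).
Since 11^d ≡ 838 (mod 839), base 11 does not prove 839 composite.

838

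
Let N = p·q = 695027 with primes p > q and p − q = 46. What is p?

857

Since p = q + 46, we have 695027 = q(q + 46), so q² + 46q − 695027 = 0.
Discriminant: 46² + 4·695027 = 2116 + 2780108 = 2782224; √2782224 = 1668.
q = (−46 + 1668)/2 = 811, and p = q + 46 = 857.
Check: 811 · 857 = 695027.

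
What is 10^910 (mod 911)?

10^1 ≡ 10 (mod 911)
10^2 ≡ 10^2 = 100 ≡ 100 (mod 911)
10^4 ≡ 100^2 = 10000 ≡ 890 (mod 911)
10^8 ≡ 890^2 = 792100 ≡ 441 (mod 911)
10^16 ≡ 441^2 = 194481 ≡ 438 (mod 911)
10^32 ≡ 438^2 = 191844 ≡ 534 (mod 911)
10^64 ≡ 534^2 = 285156 ≡ 13 (mod 911)
10^128 ≡ 13^2 = 169 ≡ 169 (mod 911)
10^256 ≡ 169^2 = 28561 ≡ 320 (mod 911)
10^512 ≡ 320^2 = 102400 ≡ 368 (mod 911)
910 = 512 + 256 + 128 + 8 + 4 + 2 in binary powers of 2.
So 10^910 ≡ 368 · 320 · 169 · 441 · 890 · 100 ≡ 1 (mod 911).
Since the result is 1, base 10 gives no evidence that 911 is composite.

1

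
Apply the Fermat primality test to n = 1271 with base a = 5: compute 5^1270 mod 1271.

532

5^1 ≡ 5 (mod 1271)
5^2 ≡ 5^2 = 25 ≡ 25 (mod 1271)
5^4 ≡ 25^2 = 625 ≡ 625 (mod 1271)
5^8 ≡ 625^2 = 390625 ≡ 428 (mod 1271)
5^16 ≡ 428^2 = 183184 ≡ 160 (mod 1271)
5^32 ≡ 160^2 = 25600 ≡ 180 (mod 1271)
5^64 ≡ 180^2 = 32400 ≡ 625 (mod 1271)
5^128 ≡ 625^2 = 390625 ≡ 428 (mod 1271)
5^256 ≡ 428^2 = 183184 ≡ 160 (mod 1271)
5^512 ≡ 160^2 = 25600 ≡ 180 (mod 1271)
5^1024 ≡ 180^2 = 32400 ≡ 625 (mod 1271)
1270 = 1024 + 128 + 64 + 32 + 16 + 4 + 2 in binary powers of 2.
So 5^1270 ≡ 625 · 428 · 625 · 180 · 160 · 625 · 25 ≡ 532 (mod 1271).
Since 532 ≠ 1, base 5 is a Fermat witness: 1271 is composite.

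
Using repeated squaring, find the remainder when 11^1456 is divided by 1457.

392

11^1 ≡ 11 (mod 1457)
11^2 ≡ 11^2 = 121 ≡ 121 (mod 1457)
11^4 ≡ 121^2 = 14641 ≡ 71 (mod 1457)
11^8 ≡ 71^2 = 5041 ≡ 670 (mod 1457)
11^16 ≡ 670^2 = 448900 ≡ 144 (mod 1457)
11^32 ≡ 144^2 = 20736 ≡ 338 (mod 1457)
11^64 ≡ 338^2 = 114244 ≡ 598 (mod 1457)
11^128 ≡ 598^2 = 357604 ≡ 639 (mod 1457)
11^256 ≡ 639^2 = 408321 ≡ 361 (mod 1457)
11^512 ≡ 361^2 = 130321 ≡ 648 (mod 1457)
11^1024 ≡ 648^2 = 419904 ≡ 288 (mod 1457)
1456 = 1024 + 256 + 128 + 32 + 16 in binary powers of 2.
So 11^1456 ≡ 288 · 361 · 639 · 338 · 144 ≡ 392 (mod 1457).
Since 392 ≠ 1, base 11 is a Fermat witness: 1457 is composite.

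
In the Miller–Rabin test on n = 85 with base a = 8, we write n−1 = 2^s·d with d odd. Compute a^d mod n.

43

85 − 1 = 84 = 2^2 · 21, so d = 21.
8^1 ≡ 8 (mod 85)
8^2 ≡ 8^2 = 64 ≡ 64 (mod 85)
8^4 ≡ 64^2 = 4096 ≡ 16 (mod 85)
8^8 ≡ 16^2 = 256 ≡ 1 (mod 85)
8^16 ≡ 1^2 = 1 ≡ 1 (mod 85)
21 = 16 + 4 + 1 in binary powers of 2.
So 8^21 ≡ 1 · 16 · 8 ≡ 43 (mod 85).
Squaring chain: 43 → 64; never reaches −1, so base 8 is a Miller–Rabin witness that 85 is composite.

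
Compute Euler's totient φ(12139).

Factor: 12139 = 61 · 199.
φ(12139) = (61−1) · (199−1) = 60 · 198 = 11880.

11880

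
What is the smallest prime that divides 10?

2

10 is even: 2 divides it.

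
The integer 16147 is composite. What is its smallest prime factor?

16147 is odd.
Digit sum 19, not divisible by 3.
Ends in 7: not divisible by 5.
7: 16147 = 7·2306 + 5
11: 16147 = 11·1467 + 10
13: 16147 = 13·1242 + 1
17: 16147 = 17·949 + 14
19: 16147 = 19·849 + 16
23: 16147 = 23·702 + 1
29: 16147 = 29·556 + 23
31: 16147 = 31·520 + 27
37: 16147 = 37·436 + 15
41: 16147 = 41·393 + 34
43: 16147 = 43·375 + 22
47: 16147 = 47·343 + 26
53: 16147 = 53·304 + 35
59: 16147 = 59·273 + 40
61: 16147 = 61·264 + 43
67: 16147 = 67·241

67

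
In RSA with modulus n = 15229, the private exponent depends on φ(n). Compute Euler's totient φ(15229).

Factor: 15229 = 97 · 157.
φ(15229) = (97−1) · (157−1) = 96 · 156 = 14976.

14976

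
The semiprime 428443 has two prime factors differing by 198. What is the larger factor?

Since p = q + 198, we have 428443 = q(q + 198), so q² + 198q − 428443 = 0.
Discriminant: 198² + 4·428443 = 39204 + 1713772 = 1752976; √1752976 = 1324.
q = (−198 + 1324)/2 = 563, and p = q + 198 = 761.
Check: 563 · 761 = 428443.

761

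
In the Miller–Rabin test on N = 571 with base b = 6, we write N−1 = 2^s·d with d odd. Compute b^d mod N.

571 − 1 = 570 = 2^1 · 285, so d = 285.
6^1 ≡ 6 (mod 571)
6^2 ≡ 6^2 = 36 ≡ 36 (mod 571)
6^4 ≡ 36^2 = 1296 ≡ 154 (mod 571)
6^8 ≡ 154^2 = 23716 ≡ 305 (mod 571)
6^16 ≡ 305^2 = 93025 ≡ 523 (mod 571)
6^32 ≡ 523^2 = 273529 ≡ 20 (mod 571)
6^64 ≡ 20^2 = 400 ≡ 400 (mod 571)
6^128 ≡ 400^2 = 160000 ≡ 120 (mod 571)
6^256 ≡ 120^2 = 14400 ≡ 125 (mod 571)
285 = 256 + 16 + 8 + 4 + 1 in binary powers of 2.
So 6^285 ≡ 125 · 523 · 305 · 154 · 6 ≡ 1 (mod 571).
Since 6^d ≡ 1 (mod 571), base 6 does not prove 571 composite.

1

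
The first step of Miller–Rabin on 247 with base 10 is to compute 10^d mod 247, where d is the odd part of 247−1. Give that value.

247 − 1 = 246 = 2^1 · 123, so d = 123.
10^1 ≡ 10 (mod 247)
10^2 ≡ 10^2 = 100 ≡ 100 (mod 247)
10^4 ≡ 100^2 = 10000 ≡ 120 (mod 247)
10^8 ≡ 120^2 = 14400 ≡ 74 (mod 247)
10^16 ≡ 74^2 = 5476 ≡ 42 (mod 247)
10^32 ≡ 42^2 = 1764 ≡ 35 (mod 247)
10^64 ≡ 35^2 = 1225 ≡ 237 (mod 247)
123 = 64 + 32 + 16 + 8 + 2 + 1 in binary powers of 2.
So 10^123 ≡ 237 · 35 · 42 · 74 · 100 · 10 ≡ 103 (mod 247).
Squaring chain: 103; never reaches −1, so base 10 is a Miller–Rabin witness that 247 is composite.

103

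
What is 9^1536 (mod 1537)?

9^1 ≡ 9 (mod 1537)
9^2 ≡ 9^2 = 81 ≡ 81 (mod 1537)
9^4 ≡ 81^2 = 6561 ≡ 413 (mod 1537)
9^8 ≡ 413^2 = 170569 ≡ 1499 (mod 1537)
9^16 ≡ 1499^2 = 2247001 ≡ 1444 (mod 1537)
9^32 ≡ 1444^2 = 2085136 ≡ 964 (mod 1537)
9^64 ≡ 964^2 = 929296 ≡ 948 (mod 1537)
9^128 ≡ 948^2 = 898704 ≡ 1096 (mod 1537)
9^256 ≡ 1096^2 = 1201216 ≡ 819 (mod 1537)
9^512 ≡ 819^2 = 670761 ≡ 629 (mod 1537)
9^1024 ≡ 629^2 = 395641 ≡ 632 (mod 1537)
1536 = 1024 + 512 in binary powers of 2.
So 9^1536 ≡ 632 · 629 ≡ 982 (mod 1537).
Since 982 ≠ 1, base 9 is a Fermat witness: 1537 is composite.

982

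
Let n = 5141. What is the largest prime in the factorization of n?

5141 = 53 · 97
97 is prime.
So 5141 = 53 · 97; the largest prime factor is 97.

97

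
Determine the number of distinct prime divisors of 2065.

3

2065 = 5 · 413
413 = 7 · 59
2065 = 5 · 7 · 59, which has 3 distinct prime factors.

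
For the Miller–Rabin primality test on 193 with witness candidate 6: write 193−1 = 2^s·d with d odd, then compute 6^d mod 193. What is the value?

193 − 1 = 192 = 2^6 · 3, so d = 3.
6^1 ≡ 6 (mod 193)
6^2 ≡ 6^2 = 36 ≡ 36 (mod 193)
3 = 2 + 1 in binary powers of 2.
So 6^3 ≡ 36 · 6 ≡ 23 (mod 193).
Squaring chain: 23 → 143 → 184 → 81 → 192 → 1; reaches −1, so base 6 does not prove 193 composite.

23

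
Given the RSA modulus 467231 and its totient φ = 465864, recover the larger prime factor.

φ(n) = (p−1)(q−1) = n − (p+q) + 1, so p + q = 467231 − 465864 + 1 = 1368.
p and q are the roots of t² − 1368t + 467231 = 0.
Discriminant: 1368² − 4·467231 = 1871424 − 1868924 = 2500; √2500 = 50.
q = (1368 − 50)/2 = 659, p = (1368 + 50)/2 = 709.
Check: 659 · 709 = 467231.

709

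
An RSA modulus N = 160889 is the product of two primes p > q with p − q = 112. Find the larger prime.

461

Since p = q + 112, we have 160889 = q(q + 112), so q² + 112q − 160889 = 0.
Discriminant: 112² + 4·160889 = 12544 + 643556 = 656100; √656100 = 810.
q = (−112 + 810)/2 = 349, and p = q + 112 = 461.
Check: 349 · 461 = 160889.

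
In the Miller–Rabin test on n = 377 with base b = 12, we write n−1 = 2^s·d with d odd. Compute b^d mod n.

377 − 1 = 376 = 2^3 · 47, so d = 47.
12^1 ≡ 12 (mod 377)
12^2 ≡ 12^2 = 144 ≡ 144 (mod 377)
12^4 ≡ 144^2 = 20736 ≡ 1 (mod 377)
12^8 ≡ 1^2 = 1 ≡ 1 (mod 377)
12^16 ≡ 1^2 = 1 ≡ 1 (mod 377)
12^32 ≡ 1^2 = 1 ≡ 1 (mod 377)
47 = 32 + 8 + 4 + 2 + 1 in binary powers of 2.
So 12^47 ≡ 1 · 1 · 1 · 144 · 12 ≡ 220 (mod 377).
Squaring chain: 220 → 144 → 1; never reaches −1, so base 12 is a Miller–Rabin witness that 377 is composite.

220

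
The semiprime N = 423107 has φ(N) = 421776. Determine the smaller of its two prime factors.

φ(n) = (p−1)(q−1) = n − (p+q) + 1, so p + q = 423107 − 421776 + 1 = 1332.
p and q are the roots of t² − 1332t + 423107 = 0.
Discriminant: 1332² − 4·423107 = 1774224 − 1692428 = 81796; √81796 = 286.
q = (1332 − 286)/2 = 523, p = (1332 + 286)/2 = 809.
Check: 523 · 809 = 423107.

523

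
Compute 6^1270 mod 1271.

583

6^1 ≡ 6 (mod 1271)
6^2 ≡ 6^2 = 36 ≡ 36 (mod 1271)
6^4 ≡ 36^2 = 1296 ≡ 25 (mod 1271)
6^8 ≡ 25^2 = 625 ≡ 625 (mod 1271)
6^16 ≡ 625^2 = 390625 ≡ 428 (mod 1271)
6^32 ≡ 428^2 = 183184 ≡ 160 (mod 1271)
6^64 ≡ 160^2 = 25600 ≡ 180 (mod 1271)
6^128 ≡ 180^2 = 32400 ≡ 625 (mod 1271)
6^256 ≡ 625^2 = 390625 ≡ 428 (mod 1271)
6^512 ≡ 428^2 = 183184 ≡ 160 (mod 1271)
6^1024 ≡ 160^2 = 25600 ≡ 180 (mod 1271)
1270 = 1024 + 128 + 64 + 32 + 16 + 4 + 2 in binary powers of 2.
So 6^1270 ≡ 180 · 625 · 180 · 160 · 428 · 25 · 36 ≡ 583 (mod 1271).
Since 583 ≠ 1, base 6 is a Fermat witness: 1271 is composite.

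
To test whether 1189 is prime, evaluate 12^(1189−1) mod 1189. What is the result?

146

12^1 ≡ 12 (mod 1189)
12^2 ≡ 12^2 = 144 ≡ 144 (mod 1189)
12^4 ≡ 144^2 = 20736 ≡ 523 (mod 1189)
12^8 ≡ 523^2 = 273529 ≡ 59 (mod 1189)
12^16 ≡ 59^2 = 3481 ≡ 1103 (mod 1189)
12^32 ≡ 1103^2 = 1216609 ≡ 262 (mod 1189)
12^64 ≡ 262^2 = 68644 ≡ 871 (mod 1189)
12^128 ≡ 871^2 = 758641 ≡ 59 (mod 1189)
12^256 ≡ 59^2 = 3481 ≡ 1103 (mod 1189)
12^512 ≡ 1103^2 = 1216609 ≡ 262 (mod 1189)
12^1024 ≡ 262^2 = 68644 ≡ 871 (mod 1189)
1188 = 1024 + 128 + 32 + 4 in binary powers of 2.
So 12^1188 ≡ 871 · 59 · 262 · 523 ≡ 146 (mod 1189).
Since 146 ≠ 1, base 12 is a Fermat witness: 1189 is composite.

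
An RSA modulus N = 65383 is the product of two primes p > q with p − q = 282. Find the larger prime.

433

Since p = q + 282, we have 65383 = q(q + 282), so q² + 282q − 65383 = 0.
Discriminant: 282² + 4·65383 = 79524 + 261532 = 341056; √341056 = 584.
q = (−282 + 584)/2 = 151, and p = q + 282 = 433.
Check: 151 · 433 = 65383.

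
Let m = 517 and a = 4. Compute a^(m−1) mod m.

4^1 ≡ 4 (mod 517)
4^2 ≡ 4^2 = 16 ≡ 16 (mod 517)
4^4 ≡ 16^2 = 256 ≡ 256 (mod 517)
4^8 ≡ 256^2 = 65536 ≡ 394 (mod 517)
4^16 ≡ 394^2 = 155236 ≡ 136 (mod 517)
4^32 ≡ 136^2 = 18496 ≡ 401 (mod 517)
4^64 ≡ 401^2 = 160801 ≡ 14 (mod 517)
4^128 ≡ 14^2 = 196 ≡ 196 (mod 517)
4^256 ≡ 196^2 = 38416 ≡ 158 (mod 517)
4^512 ≡ 158^2 = 24964 ≡ 148 (mod 517)
516 = 512 + 4 in binary powers of 2.
So 4^516 ≡ 148 · 256 ≡ 147 (mod 517).
Since 147 ≠ 1, base 4 is a Fermat witness: 517 is composite.

147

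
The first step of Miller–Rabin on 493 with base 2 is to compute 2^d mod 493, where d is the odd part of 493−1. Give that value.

76

493 − 1 = 492 = 2^2 · 123, so d = 123.
2^1 ≡ 2 (mod 493)
2^2 ≡ 2^2 = 4 ≡ 4 (mod 493)
2^4 ≡ 4^2 = 16 ≡ 16 (mod 493)
2^8 ≡ 16^2 = 256 ≡ 256 (mod 493)
2^16 ≡ 256^2 = 65536 ≡ 460 (mod 493)
2^32 ≡ 460^2 = 211600 ≡ 103 (mod 493)
2^64 ≡ 103^2 = 10609 ≡ 256 (mod 493)
123 = 64 + 32 + 16 + 8 + 2 + 1 in binary powers of 2.
So 2^123 ≡ 256 · 103 · 460 · 256 · 4 · 2 ≡ 76 (mod 493).
Squaring chain: 76 → 353; never reaches −1, so base 2 is a Miller–Rabin witness that 493 is composite.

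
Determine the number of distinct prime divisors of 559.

559 = 13 · 43
559 = 13 · 43, which has 2 distinct prime factors.

2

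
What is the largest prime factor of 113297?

89

113297 = 19 · 5963
5963 = 67 · 89
89 is prime.
So 113297 = 19 · 67 · 89; the largest prime factor is 89.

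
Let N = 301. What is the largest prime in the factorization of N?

43

301 = 7 · 43
43 is prime.
So 301 = 7 · 43; the largest prime factor is 43.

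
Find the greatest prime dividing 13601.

13601 = 7 · 1943
1943 = 29 · 67
67 is prime.
So 13601 = 7 · 29 · 67; the largest prime factor is 67.

67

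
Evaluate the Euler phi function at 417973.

Factor: 417973 = 31 · 97 · 139.
φ(417973) = (31−1) · (97−1) · (139−1) = 30 · 96 · 138 = 397440.

397440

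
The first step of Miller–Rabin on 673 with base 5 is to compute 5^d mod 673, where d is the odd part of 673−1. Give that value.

673 − 1 = 672 = 2^5 · 21, so d = 21.
5^1 ≡ 5 (mod 673)
5^2 ≡ 5^2 = 25 ≡ 25 (mod 673)
5^4 ≡ 25^2 = 625 ≡ 625 (mod 673)
5^8 ≡ 625^2 = 390625 ≡ 285 (mod 673)
5^16 ≡ 285^2 = 81225 ≡ 465 (mod 673)
21 = 16 + 4 + 1 in binary powers of 2.
So 5^21 ≡ 465 · 625 · 5 ≡ 118 (mod 673).
Squaring chain: 118 → 464 → 609 → 58 → 672; reaches −1, so base 5 does not prove 673 composite.

118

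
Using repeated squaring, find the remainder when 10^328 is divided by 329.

263

10^1 ≡ 10 (mod 329)
10^2 ≡ 10^2 = 100 ≡ 100 (mod 329)
10^4 ≡ 100^2 = 10000 ≡ 130 (mod 329)
10^8 ≡ 130^2 = 16900 ≡ 121 (mod 329)
10^16 ≡ 121^2 = 14641 ≡ 165 (mod 329)
10^32 ≡ 165^2 = 27225 ≡ 247 (mod 329)
10^64 ≡ 247^2 = 61009 ≡ 144 (mod 329)
10^128 ≡ 144^2 = 20736 ≡ 9 (mod 329)
10^256 ≡ 9^2 = 81 ≡ 81 (mod 329)
328 = 256 + 64 + 8 in binary powers of 2.
So 10^328 ≡ 81 · 144 · 121 ≡ 263 (mod 329).
Since 263 ≠ 1, base 10 is a Fermat witness: 329 is composite.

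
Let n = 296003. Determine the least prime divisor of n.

296003 is odd.
Digit sum 20, not divisible by 3.
Ends in 3: not divisible by 5.
7: 296003 = 7·42286 + 1
11: 296003 = 11·26909 + 4
13: 296003 = 13·22769 + 6
17: 296003 = 17·17411 + 16
19: 296003 = 19·15579 + 2
23: 296003 = 23·12869 + 16
29: 296003 = 29·10207

29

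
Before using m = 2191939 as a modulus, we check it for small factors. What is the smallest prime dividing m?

2191939 is odd.
Digit sum 34, not divisible by 3.
Ends in 9: not divisible by 5.
7: 2191939 = 7·313134 + 1
11: 2191939 = 11·199267 + 2
13: 2191939 = 13·168610 + 9
17: 2191939 = 17·128937 + 10
19: 2191939 = 19·115365 + 4
23: 2191939 = 23·95301 + 16
29: 2191939 = 29·75584 + 3
31: 2191939 = 31·70707 + 22
37: 2191939 = 37·59241 + 22
41: 2191939 = 41·53461 + 38
43: 2191939 = 43·50975 + 14
47: 2191939 = 47·46637

47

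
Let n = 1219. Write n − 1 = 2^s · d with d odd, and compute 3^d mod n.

403

1219 − 1 = 1218 = 2^1 · 609, so d = 609.
3^1 ≡ 3 (mod 1219)
3^2 ≡ 3^2 = 9 ≡ 9 (mod 1219)
3^4 ≡ 9^2 = 81 ≡ 81 (mod 1219)
3^8 ≡ 81^2 = 6561 ≡ 466 (mod 1219)
3^16 ≡ 466^2 = 217156 ≡ 174 (mod 1219)
3^32 ≡ 174^2 = 30276 ≡ 1020 (mod 1219)
3^64 ≡ 1020^2 = 1040400 ≡ 593 (mod 1219)
3^128 ≡ 593^2 = 351649 ≡ 577 (mod 1219)
3^256 ≡ 577^2 = 332929 ≡ 142 (mod 1219)
3^512 ≡ 142^2 = 20164 ≡ 660 (mod 1219)
609 = 512 + 64 + 32 + 1 in binary powers of 2.
So 3^609 ≡ 660 · 593 · 1020 · 3 ≡ 403 (mod 1219).
Squaring chain: 403; never reaches −1, so base 3 is a Miller–Rabin witness that 1219 is composite.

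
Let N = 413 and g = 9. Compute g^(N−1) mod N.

9^1 ≡ 9 (mod 413)
9^2 ≡ 9^2 = 81 ≡ 81 (mod 413)
9^4 ≡ 81^2 = 6561 ≡ 366 (mod 413)
9^8 ≡ 366^2 = 133956 ≡ 144 (mod 413)
9^16 ≡ 144^2 = 20736 ≡ 86 (mod 413)
9^32 ≡ 86^2 = 7396 ≡ 375 (mod 413)
9^64 ≡ 375^2 = 140625 ≡ 205 (mod 413)
9^128 ≡ 205^2 = 42025 ≡ 312 (mod 413)
9^256 ≡ 312^2 = 97344 ≡ 289 (mod 413)
412 = 256 + 128 + 16 + 8 + 4 in binary powers of 2.
So 9^412 ≡ 289 · 312 · 86 · 144 · 366 ≡ 205 (mod 413).
Since 205 ≠ 1, base 9 is a Fermat witness: 413 is composite.

205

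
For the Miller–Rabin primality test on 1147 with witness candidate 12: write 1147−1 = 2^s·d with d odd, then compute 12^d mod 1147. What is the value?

1147 − 1 = 1146 = 2^1 · 573, so d = 573.
12^1 ≡ 12 (mod 1147)
12^2 ≡ 12^2 = 144 ≡ 144 (mod 1147)
12^4 ≡ 144^2 = 20736 ≡ 90 (mod 1147)
12^8 ≡ 90^2 = 8100 ≡ 71 (mod 1147)
12^16 ≡ 71^2 = 5041 ≡ 453 (mod 1147)
12^32 ≡ 453^2 = 205209 ≡ 1043 (mod 1147)
12^64 ≡ 1043^2 = 1087849 ≡ 493 (mod 1147)
12^128 ≡ 493^2 = 243049 ≡ 1032 (mod 1147)
12^256 ≡ 1032^2 = 1065024 ≡ 608 (mod 1147)
12^512 ≡ 608^2 = 369664 ≡ 330 (mod 1147)
573 = 512 + 32 + 16 + 8 + 4 + 1 in binary powers of 2.
So 12^573 ≡ 330 · 1043 · 453 · 71 · 90 · 12 ≡ 1046 (mod 1147).
Squaring chain: 1046; never reaches −1, so base 12 is a Miller–Rabin witness that 1147 is composite.

1046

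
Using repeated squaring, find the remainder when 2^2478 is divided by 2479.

1935

2^1 ≡ 2 (mod 2479)
2^2 ≡ 2^2 = 4 ≡ 4 (mod 2479)
2^4 ≡ 4^2 = 16 ≡ 16 (mod 2479)
2^8 ≡ 16^2 = 256 ≡ 256 (mod 2479)
2^16 ≡ 256^2 = 65536 ≡ 1082 (mod 2479)
2^32 ≡ 1082^2 = 1170724 ≡ 636 (mod 2479)
2^64 ≡ 636^2 = 404496 ≡ 419 (mod 2479)
2^128 ≡ 419^2 = 175561 ≡ 2031 (mod 2479)
2^256 ≡ 2031^2 = 4124961 ≡ 2384 (mod 2479)
2^512 ≡ 2384^2 = 5683456 ≡ 1588 (mod 2479)
2^1024 ≡ 1588^2 = 2521744 ≡ 601 (mod 2479)
2^2048 ≡ 601^2 = 361201 ≡ 1746 (mod 2479)
2478 = 2048 + 256 + 128 + 32 + 8 + 4 + 2 in binary powers of 2.
So 2^2478 ≡ 1746 · 2384 · 2031 · 636 · 256 · 16 · 4 ≡ 1935 (mod 2479).
Since 1935 ≠ 1, base 2 is a Fermat witness: 2479 is composite.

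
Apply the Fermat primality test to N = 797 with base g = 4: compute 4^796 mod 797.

4^1 ≡ 4 (mod 797)
4^2 ≡ 4^2 = 16 ≡ 16 (mod 797)
4^4 ≡ 16^2 = 256 ≡ 256 (mod 797)
4^8 ≡ 256^2 = 65536 ≡ 182 (mod 797)
4^16 ≡ 182^2 = 33124 ≡ 447 (mod 797)
4^32 ≡ 447^2 = 199809 ≡ 559 (mod 797)
4^64 ≡ 559^2 = 312481 ≡ 57 (mod 797)
4^128 ≡ 57^2 = 3249 ≡ 61 (mod 797)
4^256 ≡ 61^2 = 3721 ≡ 533 (mod 797)
4^512 ≡ 533^2 = 284089 ≡ 357 (mod 797)
796 = 512 + 256 + 16 + 8 + 4 in binary powers of 2.
So 4^796 ≡ 357 · 533 · 447 · 182 · 256 ≡ 1 (mod 797).
Since the result is 1, base 4 gives no evidence that 797 is composite.

1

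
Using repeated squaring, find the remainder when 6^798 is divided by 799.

247

6^1 ≡ 6 (mod 799)
6^2 ≡ 6^2 = 36 ≡ 36 (mod 799)
6^4 ≡ 36^2 = 1296 ≡ 497 (mod 799)
6^8 ≡ 497^2 = 247009 ≡ 118 (mod 799)
6^16 ≡ 118^2 = 13924 ≡ 341 (mod 799)
6^32 ≡ 341^2 = 116281 ≡ 426 (mod 799)
6^64 ≡ 426^2 = 181476 ≡ 103 (mod 799)
6^128 ≡ 103^2 = 10609 ≡ 222 (mod 799)
6^256 ≡ 222^2 = 49284 ≡ 545 (mod 799)
6^512 ≡ 545^2 = 297025 ≡ 596 (mod 799)
798 = 512 + 256 + 16 + 8 + 4 + 2 in binary powers of 2.
So 6^798 ≡ 596 · 545 · 341 · 118 · 497 · 36 ≡ 247 (mod 799).
Since 247 ≠ 1, base 6 is a Fermat witness: 799 is composite.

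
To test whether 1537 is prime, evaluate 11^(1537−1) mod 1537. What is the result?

11^1 ≡ 11 (mod 1537)
11^2 ≡ 11^2 = 121 ≡ 121 (mod 1537)
11^4 ≡ 121^2 = 14641 ≡ 808 (mod 1537)
11^8 ≡ 808^2 = 652864 ≡ 1176 (mod 1537)
11^16 ≡ 1176^2 = 1382976 ≡ 1213 (mod 1537)
11^32 ≡ 1213^2 = 1471369 ≡ 460 (mod 1537)
11^64 ≡ 460^2 = 211600 ≡ 1031 (mod 1537)
11^128 ≡ 1031^2 = 1062961 ≡ 894 (mod 1537)
11^256 ≡ 894^2 = 799236 ≡ 1533 (mod 1537)
11^512 ≡ 1533^2 = 2350089 ≡ 16 (mod 1537)
11^1024 ≡ 16^2 = 256 ≡ 256 (mod 1537)
1536 = 1024 + 512 in binary powers of 2.
So 11^1536 ≡ 256 · 16 ≡ 1022 (mod 1537).
Since 1022 ≠ 1, base 11 is a Fermat witness: 1537 is composite.

1022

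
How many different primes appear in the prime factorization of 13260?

13260 = 2^2 · 3315
3315 = 3 · 1105
1105 = 5 · 221
221 = 13 · 17
13260 = 2^2 · 3 · 5 · 13 · 17, which has 5 distinct prime factors.

5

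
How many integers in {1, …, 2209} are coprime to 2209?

Factor: 2209 = 47^2.
φ(2209) = 47^1·(47−1) = 2162.

2162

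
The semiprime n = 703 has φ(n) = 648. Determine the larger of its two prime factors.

37

φ(n) = (p−1)(q−1) = n − (p+q) + 1, so p + q = 703 − 648 + 1 = 56.
p and q are the roots of t² − 56t + 703 = 0.
Discriminant: 56² − 4·703 = 3136 − 2812 = 324; √324 = 18.
q = (56 − 18)/2 = 19, p = (56 + 18)/2 = 37.
Check: 19 · 37 = 703.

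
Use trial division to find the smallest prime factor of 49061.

49061 is odd.
Digit sum 20, not divisible by 3.
Ends in 1: not divisible by 5.
7: 49061 = 7·7008 + 5
11: 49061 = 11·4460 + 1
13: 49061 = 13·3773 + 12
17: 49061 = 17·2885 + 16
19: 49061 = 19·2582 + 3
23: 49061 = 23·2133 + 2
29: 49061 = 29·1691 + 22
31: 49061 = 31·1582 + 19
37: 49061 = 37·1325 + 36
41: 49061 = 41·1196 + 25
43: 49061 = 43·1140 + 41
47: 49061 = 47·1043 + 40
53: 49061 = 53·925 + 36
59: 49061 = 59·831 + 32
61: 49061 = 61·804 + 17
67: 49061 = 67·732 + 17
71: 49061 = 71·691

71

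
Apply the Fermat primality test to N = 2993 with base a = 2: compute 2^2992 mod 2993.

1841

2^1 ≡ 2 (mod 2993)
2^2 ≡ 2^2 = 4 ≡ 4 (mod 2993)
2^4 ≡ 4^2 = 16 ≡ 16 (mod 2993)
2^8 ≡ 16^2 = 256 ≡ 256 (mod 2993)
2^16 ≡ 256^2 = 65536 ≡ 2683 (mod 2993)
2^32 ≡ 2683^2 = 7198489 ≡ 324 (mod 2993)
2^64 ≡ 324^2 = 104976 ≡ 221 (mod 2993)
2^128 ≡ 221^2 = 48841 ≡ 953 (mod 2993)
2^256 ≡ 953^2 = 908209 ≡ 1330 (mod 2993)
2^512 ≡ 1330^2 = 1768900 ≡ 37 (mod 2993)
2^1024 ≡ 37^2 = 1369 ≡ 1369 (mod 2993)
2^2048 ≡ 1369^2 = 1874161 ≡ 543 (mod 2993)
2992 = 2048 + 512 + 256 + 128 + 32 + 16 in binary powers of 2.
So 2^2992 ≡ 543 · 37 · 1330 · 953 · 324 · 2683 ≡ 1841 (mod 2993).
Since 1841 ≠ 1, base 2 is a Fermat witness: 2993 is composite.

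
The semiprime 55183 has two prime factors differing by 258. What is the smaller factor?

Since p = q + 258, we have 55183 = q(q + 258), so q² + 258q − 55183 = 0.
Discriminant: 258² + 4·55183 = 66564 + 220732 = 287296; √287296 = 536.
q = (−258 + 536)/2 = 139, and p = q + 258 = 397.
Check: 139 · 397 = 55183.

139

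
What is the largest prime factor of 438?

438 = 2 · 219
219 = 3 · 73
73 is prime.
So 438 = 2 · 3 · 73; the largest prime factor is 73.

73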